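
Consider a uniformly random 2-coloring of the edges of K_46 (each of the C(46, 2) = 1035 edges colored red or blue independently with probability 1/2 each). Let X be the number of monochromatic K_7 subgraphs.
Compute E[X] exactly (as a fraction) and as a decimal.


Let X = Σ_S X_S over the C(46, 7) = 53524680 subsets S of size 7, where X_S = 1 if the K_7 on S is monochromatic.
For a fixed S, the K_7 on S has C(7, 2) = 21 edges. P[all 21 edges red] = (1/2)^21, and likewise for blue, so P[monochromatic] = 2·(1/2)^21 = 2^{1 − 21} = 1/1048576.
By linearity: E[X] = C(46, 7) · 2^{1 − 21} = 53524680 · 1/1048576 = 6690585/131072.
Numerically: E[X] ≈ 51.04511.

E[X] = C(46,7)·2^(1−C(7,2)) = 6690585/131072 ≈ 51.04511.


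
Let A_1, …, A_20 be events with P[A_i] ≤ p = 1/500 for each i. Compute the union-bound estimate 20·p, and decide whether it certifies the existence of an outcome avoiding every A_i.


Union bound: P[∪_{i=1}^{20} A_i] ≤ Σ_i P[A_i] ≤ 20·p = 20·(1/500) = 1/25.
Numerically: 1/25 ≈ 0.040000.
Is 1/25 < 1? YES.
Since P[∪ A_i] ≤ 1/25 < 1, the complement has P[∩ A_i^c] ≥ 1 − 1/25 = 24/25 > 0, so some outcome avoids every A_i.

20·p = 1/25 ≈ 0.040000; existence CERTIFIED by the union bound.


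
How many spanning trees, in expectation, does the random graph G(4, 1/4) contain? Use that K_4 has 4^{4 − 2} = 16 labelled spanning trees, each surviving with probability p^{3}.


K_4 has 4^{4 − 2} = 16 labelled spanning trees.
For each such spanning tree H, let X_H = 1 if all 3 edges of H are present in G. Then P[X_H = 1] = p^{3} = (1/4)^{3} = 1/64.
By linearity: E[X] = Σ_H E[X_H] = 16 · p^{3} = 16 · 1/64 = 1/4.
Numerically: E[X] ≈ 0.25.

E[X] = 16 · (1/4)^{3} = 1/4 ≈ 0.25.


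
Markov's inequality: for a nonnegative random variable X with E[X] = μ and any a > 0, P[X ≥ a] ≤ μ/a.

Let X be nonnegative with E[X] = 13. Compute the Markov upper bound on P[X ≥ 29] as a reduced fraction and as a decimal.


μ = E[X] = 13, a = 29.
Markov: P[X ≥ 29] ≤ μ/a = (13)/29 = 13/29.
Numerically: ≈ 0.44828.
(Since a = 29 > μ = 13.00000, the bound 13/29 is < 1 and informative.)

P[X ≥ 29] ≤ 13/29 ≈ 0.44828.


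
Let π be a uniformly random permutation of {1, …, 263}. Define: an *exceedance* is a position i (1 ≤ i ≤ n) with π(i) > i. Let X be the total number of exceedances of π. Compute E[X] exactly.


Write X = Σ_{i=1}^{263} X_i, where X_i = 1_{π(i) > i}.
For each fixed i, π(i) is uniform over {1, …, 263} (marginal of a uniform permutation), so P[π(i) > i] = (n − i)/n. Summing: Σ_{i=1}^{263} (n − i)/n = (0 + 1 + … + 262)/263 = 263(263 − 1)/(2·263) = (263 − 1)/2.
Hence E[X] = Σ_{i=1}^{263} (263 − i)/263 = 131 ≈ 131.000.

E[X] = 131 = 131.000.


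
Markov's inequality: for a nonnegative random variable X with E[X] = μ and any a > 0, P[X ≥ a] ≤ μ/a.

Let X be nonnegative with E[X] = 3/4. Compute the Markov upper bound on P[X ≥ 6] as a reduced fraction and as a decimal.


μ = E[X] = 3/4, a = 6.
Markov: P[X ≥ 6] ≤ μ/a = (3/4)/6 = 1/8.
Numerically: ≈ 0.1250.
(Since a = 6 > μ = 0.7500, the bound 1/8 is < 1 and informative.)

P[X ≥ 6] ≤ 1/8 ≈ 0.1250.


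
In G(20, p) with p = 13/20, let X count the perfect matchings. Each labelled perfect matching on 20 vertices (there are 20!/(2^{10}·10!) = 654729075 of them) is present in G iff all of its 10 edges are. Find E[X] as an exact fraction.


K_20 has 20!/(2^{10}·10!) = 654729075 labelled perfect matchings.
For each such perfect matching H, let X_H = 1 if all 10 edges of H are present in G. Then P[X_H = 1] = p^{10} = (13/20)^{10} = 137858491849/10240000000000.
By linearity of expectation: E[X] = Σ_H E[X_H] = 654729075 · p^{10} = 654729075 · 137858491849/10240000000000 = 3610398513967632387/409600000000.
Numerically: E[X] ≈ 8.81445e+06.

E[X] = 654729075 · (13/20)^{10} = 3610398513967632387/409600000000 ≈ 8.81445e+06.


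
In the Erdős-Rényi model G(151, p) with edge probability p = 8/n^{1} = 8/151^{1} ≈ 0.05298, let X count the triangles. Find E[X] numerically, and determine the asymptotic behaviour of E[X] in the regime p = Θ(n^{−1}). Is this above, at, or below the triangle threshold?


Number of potential triangles: C(151, 3) = 562475.
Each occurs with probability p³ ≈ (0.05298)³ ≈ 1.487096e-04.
By linearity: E[X] = C(151, 3)·p³ ≈ 562475 · 1.487096e-04 ≈ 83.6455.
Here α = 1, so p = 8/n is exactly at the triangle threshold p ~ 1/n. Asymptotically E[X] → c³/6 = 8³/6 = 256/3 ≈ 85.3333, a bounded constant. In this regime the triangle count is asymptotically Poisson(c³/6).

E[X] ≈ 83.6455; in regime p = Θ(1/n^{1}) E[X] stays bounded (at the triangle threshold p ~ 1/n).


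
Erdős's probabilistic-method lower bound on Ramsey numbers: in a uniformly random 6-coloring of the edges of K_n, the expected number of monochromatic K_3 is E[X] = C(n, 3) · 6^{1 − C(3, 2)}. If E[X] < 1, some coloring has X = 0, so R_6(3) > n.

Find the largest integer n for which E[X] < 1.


We need C(n, 3) · 6^{1 − 3} < 1, i.e. C(n, 3) < 6^{3 − 1} = 36.
Check values of n near the boundary:
  n = 4: C(4, 3) = 4; 4 < 36? YES
  n = 5: C(5, 3) = 10; 10 < 36? YES
  n = 6: C(6, 3) = 20; 20 < 36? YES
  n = 7: C(7, 3) = 35; 35 < 36? YES
  n = 8: C(8, 3) = 56; 56 < 36? NO
  n = 9: C(9, 3) = 84; 84 < 36? NO
The largest n with C(n, 3) < 36 is n = 7 (where E[X] = 35/36 ≈ 0.972222). Hence R_6(3) > 7, i.e. R_6(3) ≥ 8.

Largest n = 7; hence R_6(3) > 7.


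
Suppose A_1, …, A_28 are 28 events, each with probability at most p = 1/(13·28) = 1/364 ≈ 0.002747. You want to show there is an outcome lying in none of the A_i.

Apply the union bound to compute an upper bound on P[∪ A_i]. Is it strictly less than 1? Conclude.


Union bound: P[∪_{i=1}^{28} A_i] ≤ Σ_i P[A_i] ≤ 28·p = 28·(1/364) = 1/13.
Numerically: 1/13 ≈ 0.076923.
Is 1/13 < 1? YES.
Since P[∪ A_i] ≤ 1/13 < 1, the complement has P[∩ A_i^c] ≥ 1 − 1/13 = 12/13 > 0, so some outcome avoids every A_i.

28·p = 1/13 ≈ 0.076923; existence CERTIFIED by the union bound.


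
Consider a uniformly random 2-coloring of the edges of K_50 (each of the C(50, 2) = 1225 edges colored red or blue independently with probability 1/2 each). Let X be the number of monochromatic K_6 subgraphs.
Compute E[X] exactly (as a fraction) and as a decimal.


Let X = Σ_S X_S over the C(50, 6) = 15890700 subsets S of size 6, where X_S = 1 if the K_6 on S is monochromatic.
For a fixed S, the K_6 on S has C(6, 2) = 15 edges. P[all 15 edges red] = (1/2)^15, and likewise for blue, so P[monochromatic] = 2·(1/2)^15 = 2^{1 − 15} = 1/16384.
By linearity: E[X] = C(50, 6) · 2^{1 − 15} = 15890700 · 1/16384 = 3972675/4096.
Numerically: E[X] ≈ 969.891.

E[X] = C(50,6)·2^(1−C(6,2)) = 3972675/4096 ≈ 969.891.


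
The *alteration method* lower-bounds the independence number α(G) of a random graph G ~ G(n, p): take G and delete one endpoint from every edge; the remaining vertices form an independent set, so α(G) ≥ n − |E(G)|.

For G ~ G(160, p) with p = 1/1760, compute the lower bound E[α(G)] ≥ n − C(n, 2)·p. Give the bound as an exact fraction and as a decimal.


E[|E(G)|] = C(160, 2)·p = 12720 · (1/1760) = 159/22.
E[α(G)] ≥ n − E[|E(G)|] = 160 − 159/22 = 3361/22.
Numerically: ≈ 152.7727.
(This is only a lower bound; the true E[α(G)] may be larger.)

E[α(G)] ≥ 3361/22 ≈ 152.7727.


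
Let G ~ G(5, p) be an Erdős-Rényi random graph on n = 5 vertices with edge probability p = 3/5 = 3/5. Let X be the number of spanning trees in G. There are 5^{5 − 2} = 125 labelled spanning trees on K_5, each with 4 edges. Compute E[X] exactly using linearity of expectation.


K_5 has 5^{5 − 2} = 125 labelled spanning trees.
For each such spanning tree H, let X_H = 1 if all 4 edges of H are present in G. Then P[X_H = 1] = p^{4} = (3/5)^{4} = 81/625.
By linearity of expectation: E[X] = Σ_H E[X_H] = 125 · p^{4} = 125 · 81/625 = 81/5.
Numerically: E[X] ≈ 16.2.

E[X] = 125 · (3/5)^{4} = 81/5 ≈ 16.2.


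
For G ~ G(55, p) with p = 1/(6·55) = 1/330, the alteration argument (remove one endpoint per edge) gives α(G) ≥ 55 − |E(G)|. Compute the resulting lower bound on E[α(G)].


E[|E(G)|] = C(55, 2)·p = 1485 · (1/330) = 9/2.
E[α(G)] ≥ n − E[|E(G)|] = 55 − 9/2 = 101/2.
Numerically: ≈ 50.5000.
(This is only a lower bound; the true E[α(G)] may be larger.)

E[α(G)] ≥ 101/2 ≈ 50.5000.


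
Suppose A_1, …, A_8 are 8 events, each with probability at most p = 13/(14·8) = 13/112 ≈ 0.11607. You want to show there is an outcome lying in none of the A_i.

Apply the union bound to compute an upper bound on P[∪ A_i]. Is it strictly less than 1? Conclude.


Union bound: P[∪_{i=1}^{8} A_i] ≤ Σ_i P[A_i] ≤ 8·p = 8·(13/112) = 13/14.
Numerically: 13/14 ≈ 0.92857.
Is 13/14 < 1? YES.
Since P[∪ A_i] ≤ 13/14 < 1, the complement has P[∩ A_i^c] ≥ 1 − 13/14 = 1/14 > 0, so some outcome avoids every A_i.

8·p = 13/14 ≈ 0.92857; existence CERTIFIED by the union bound.


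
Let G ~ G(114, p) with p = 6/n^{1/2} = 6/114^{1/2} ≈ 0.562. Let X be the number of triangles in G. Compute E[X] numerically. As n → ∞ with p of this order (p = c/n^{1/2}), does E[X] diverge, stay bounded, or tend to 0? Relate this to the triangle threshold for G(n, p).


Number of potential triangles: C(114, 3) = 240464.
Each occurs with probability p³ ≈ (0.562)³ ≈ 1.774584e-01.
By linearity: E[X] = C(114, 3)·p³ ≈ 240464 · 1.774584e-01 ≈ 42672.3481.
Since α = 1/2 < 1, p = c/n^{1/2} ≫ 1/n is above the triangle threshold p ~ 1/n. Asymptotically E[X] ~ (c³/6)·n^{3(1−α)} = (6³/6)·n^{1.5} → ∞; triangles are abundant w.h.p.

E[X] ≈ 42672.3481; in regime p = Θ(1/n^{1/2}) E[X] diverges (above the triangle threshold p ~ 1/n).


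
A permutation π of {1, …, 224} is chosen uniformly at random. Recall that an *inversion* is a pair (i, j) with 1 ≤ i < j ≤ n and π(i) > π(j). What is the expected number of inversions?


Write X = Σ X_I over the C(224, 2) = 24976 pairs i < j, with X_I the indicator of one inversion.
There are 24976 indicators.
For each fixed pair i < j, the values π(i) and π(j) are two distinct elements of {1, …, 224} in uniformly random order; by symmetry P[π(i) > π(j)] = 1/2.
By linearity: E[X] = 24976 · (1/2) = C(224, 2) · (1/2) = 24976/2 = 12488 ≈ 12488.000.

E[X] = 12488 = 12488.000.


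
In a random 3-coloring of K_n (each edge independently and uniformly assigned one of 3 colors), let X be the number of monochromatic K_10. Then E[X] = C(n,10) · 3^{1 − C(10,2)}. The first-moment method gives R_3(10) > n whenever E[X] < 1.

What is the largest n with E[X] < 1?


We need C(n, 10) · 3^{1 − 45} < 1, i.e. C(n, 10) < 3^{45 − 1} = 984770902183611232881.
Check values of n near the boundary:
  n = 571: C(571, 10) = 937951290893172842001; 937951290893172842001 < 984770902183611232881? YES
  n = 572: C(572, 10) = 954640815642161682606; 954640815642161682606 < 984770902183611232881? YES
  n = 573: C(573, 10) = 971597135635805762226; 971597135635805762226 < 984770902183611232881? YES
  n = 574: C(574, 10) = 988824035203816502691; 988824035203816502691 < 984770902183611232881? NO
  n = 575: C(575, 10) = 1006325345561406175305; 1006325345561406175305 < 984770902183611232881? NO
  n = 576: C(576, 10) = 1024104945306307344480; 1024104945306307344480 < 984770902183611232881? NO
The largest n with C(n, 10) < 984770902183611232881 is n = 573 (where E[X] = 35985079097622435638/36472996377170786403 ≈ 0.9866). Hence R_3(10) > 573, i.e. R_3(10) ≥ 574.

Largest n = 573; hence R_3(10) > 573.


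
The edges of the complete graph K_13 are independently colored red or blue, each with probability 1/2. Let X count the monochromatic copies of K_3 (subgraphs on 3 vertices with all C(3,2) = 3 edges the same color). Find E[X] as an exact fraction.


Let X = Σ_S X_S over the C(13, 3) = 286 subsets S of size 3, where X_S = 1 if the K_3 on S is monochromatic.
For a fixed S, the K_3 on S has C(3, 2) = 3 edges. P[all 3 edges red] = (1/2)^3, and likewise for blue, so P[monochromatic] = 2·(1/2)^3 = 2^{1 − 3} = 1/4.
By linearity: E[X] = C(13, 3) · 2^{1 − 3} = 286 · 1/4 = 143/2.
Numerically: E[X] ≈ 71.5000.

E[X] = C(13,3)·2^(1−C(3,2)) = 143/2 ≈ 71.5000.


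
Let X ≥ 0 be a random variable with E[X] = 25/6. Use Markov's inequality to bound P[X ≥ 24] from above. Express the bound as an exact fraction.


μ = E[X] = 25/6, a = 24.
Markov: P[X ≥ 24] ≤ μ/a = (25/6)/24 = 25/144.
Numerically: ≈ 0.1736.
(Since a = 24 > μ = 4.1667, the bound 25/144 is < 1 and informative.)

P[X ≥ 24] ≤ 25/144 ≈ 0.1736.


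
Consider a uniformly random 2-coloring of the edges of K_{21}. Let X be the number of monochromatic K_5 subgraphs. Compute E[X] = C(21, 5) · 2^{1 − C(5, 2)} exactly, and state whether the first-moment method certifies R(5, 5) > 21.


E[X] = C(21, 5) · 2^{1 − 10} = 20349 · 2^{−9} = 20349/512.
As a reduced fraction: E[X] = 20349/512 ≈ 39.7441406.
Is E[X] < 1? NO.
Since E[X] ≥ 1, the first-moment bound is inconclusive at n = 21; it does NOT by itself certify R(5, 5) > 21.

E[X] = 20349/512 ≈ 39.7441406; E[X] ≥ 1; first-moment method inconclusive here.


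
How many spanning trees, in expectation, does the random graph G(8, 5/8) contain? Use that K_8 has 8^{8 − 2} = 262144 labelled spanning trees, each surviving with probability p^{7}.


K_8 has 8^{8 − 2} = 262144 labelled spanning trees.
For each such spanning tree H, let X_H = 1 if all 7 edges of H are present in G. Then P[X_H = 1] = p^{7} = (5/8)^{7} = 78125/2097152.
By linearity of expectation: E[X] = Σ_H E[X_H] = 262144 · p^{7} = 262144 · 78125/2097152 = 78125/8.
Numerically: E[X] ≈ 9765.62.

E[X] = 262144 · (5/8)^{7} = 78125/8 ≈ 9765.62.


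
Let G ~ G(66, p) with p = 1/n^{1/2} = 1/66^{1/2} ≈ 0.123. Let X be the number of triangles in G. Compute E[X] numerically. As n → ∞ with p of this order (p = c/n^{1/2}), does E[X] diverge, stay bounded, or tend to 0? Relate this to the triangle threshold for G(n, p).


Number of potential triangles: C(66, 3) = 45760.
Each occurs with probability p³ ≈ (0.123)³ ≈ 1.86502e-03.
By linearity: E[X] = C(66, 3)·p³ ≈ 45760 · 1.86502e-03 ≈ 85.343.
Since α = 1/2 < 1, p = c/n^{1/2} ≫ 1/n is above the triangle threshold p ~ 1/n. Asymptotically E[X] ~ (c³/6)·n^{3(1−α)} = (1³/6)·n^{1.5} → ∞; triangles are abundant w.h.p.

E[X] ≈ 85.343; in regime p = Θ(1/n^{1/2}) E[X] diverges (above the triangle threshold p ~ 1/n).


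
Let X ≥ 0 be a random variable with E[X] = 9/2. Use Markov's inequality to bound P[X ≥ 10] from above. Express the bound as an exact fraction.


μ = E[X] = 9/2, a = 10.
Markov: P[X ≥ 10] ≤ μ/a = (9/2)/10 = 9/20.
Numerically: ≈ 0.45000.
(Since a = 10 > μ = 4.50000, the bound 9/20 is < 1 and informative.)

P[X ≥ 10] ≤ 9/20 ≈ 0.45000.


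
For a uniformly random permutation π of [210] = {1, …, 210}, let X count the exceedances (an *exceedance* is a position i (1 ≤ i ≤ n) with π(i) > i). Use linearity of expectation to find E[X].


Write X = Σ_{i=1}^{210} X_i, where X_i = 1_{π(i) > i}.
For each fixed i, π(i) is uniform over {1, …, 210} (marginal of a uniform permutation), so P[π(i) > i] = (n − i)/n. Summing: Σ_{i=1}^{210} (n − i)/n = (0 + 1 + … + 209)/210 = 210(210 − 1)/(2·210) = (210 − 1)/2.
Hence E[X] = Σ_{i=1}^{210} (210 − i)/210 = 209/2 ≈ 104.50000.

E[X] = 209/2 = 104.50000.


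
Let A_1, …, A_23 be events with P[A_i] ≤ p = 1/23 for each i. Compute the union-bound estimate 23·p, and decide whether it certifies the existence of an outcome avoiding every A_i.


Union bound: P[∪_{i=1}^{23} A_i] ≤ Σ_i P[A_i] ≤ 23·p = 23·(1/23) = 1.
Numerically: 1 ≈ 1.000000.
Is 1 < 1? NO.
Since the bound 1 is ≥ 1, the union bound is uninformative here; it does NOT by itself certify existence.

23·p = 1 ≈ 1.000000; existence NOT certified by the union bound.


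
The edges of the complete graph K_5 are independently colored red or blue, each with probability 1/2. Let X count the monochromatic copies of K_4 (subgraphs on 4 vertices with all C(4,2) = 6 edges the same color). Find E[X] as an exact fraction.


Let X = Σ_S X_S over the C(5, 4) = 5 subsets S of size 4, where X_S = 1 if the K_4 on S is monochromatic.
For a fixed S, the K_4 on S has C(4, 2) = 6 edges. P[all 6 edges red] = (1/2)^6, and likewise for blue, so P[monochromatic] = 2·(1/2)^6 = 2^{1 − 6} = 1/32.
By linearity of expectation: E[X] = C(5, 4) · 2^{1 − 6} = 5 · 1/32 = 5/32.
Numerically: E[X] ≈ 0.156250.

E[X] = C(5,4)·2^(1−C(4,2)) = 5/32 ≈ 0.156250.


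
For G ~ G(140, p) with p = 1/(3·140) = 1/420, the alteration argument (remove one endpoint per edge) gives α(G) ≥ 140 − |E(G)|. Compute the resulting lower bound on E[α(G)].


E[|E(G)|] = C(140, 2)·p = 9730 · (1/420) = 139/6.
E[α(G)] ≥ n − E[|E(G)|] = 140 − 139/6 = 701/6.
Numerically: ≈ 116.833.
(This is only a lower bound; the true E[α(G)] may be larger.)

E[α(G)] ≥ 701/6 ≈ 116.833.


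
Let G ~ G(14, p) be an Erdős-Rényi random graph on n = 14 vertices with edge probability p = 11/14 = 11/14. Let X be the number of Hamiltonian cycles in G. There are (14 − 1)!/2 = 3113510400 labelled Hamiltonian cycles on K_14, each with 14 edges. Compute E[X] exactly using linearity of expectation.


K_14 has (14 − 1)!/2 = 3113510400 labelled Hamiltonian cycles.
For each such Hamiltonian cycle H, let X_H = 1 if all 14 edges of H are present in G. Then P[X_H = 1] = p^{14} = (11/14)^{14} = 379749833583241/11112006825558016.
Summing the indicators: E[X] = Σ_H E[X_H] = 3113510400 · p^{14} = 3113510400 · 379749833583241/11112006825558016 = 329898174179601037725/3100448333024.
Numerically: E[X] ≈ 1.064e+08.

E[X] = 3113510400 · (11/14)^{14} = 329898174179601037725/3100448333024 ≈ 1.064e+08.


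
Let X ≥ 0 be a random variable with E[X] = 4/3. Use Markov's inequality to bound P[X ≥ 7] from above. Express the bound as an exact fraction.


μ = E[X] = 4/3, a = 7.
Markov: P[X ≥ 7] ≤ μ/a = (4/3)/7 = 4/21.
Numerically: ≈ 0.1905.
(Since a = 7 > μ = 1.3333, the bound 4/21 is < 1 and informative.)

P[X ≥ 7] ≤ 4/21 ≈ 0.1905.


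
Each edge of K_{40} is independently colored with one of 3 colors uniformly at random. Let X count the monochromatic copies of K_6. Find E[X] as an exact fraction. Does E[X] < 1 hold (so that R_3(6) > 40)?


E[X] = C(40, 6) · 3^{1 − 15} = 3838380 · 3^{−14} = 3838380/4782969.
As a reduced fraction: E[X] = 1279460/1594323 ≈ 0.8025.
Is E[X] < 1? YES.
Since E[X] < 1, there exists a 3-coloring of K_{40} with no monochromatic K_6; hence R_3(6) > 40.

E[X] = 1279460/1594323 ≈ 0.8025; E[X] < 1, so R_3(6) > 40.


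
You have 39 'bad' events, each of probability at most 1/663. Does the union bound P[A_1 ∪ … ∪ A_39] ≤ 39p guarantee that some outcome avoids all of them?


Union bound: P[∪_{i=1}^{39} A_i] ≤ Σ_i P[A_i] ≤ 39·p = 39·(1/663) = 1/17.
Numerically: 1/17 ≈ 0.0588235.
Is 1/17 < 1? YES.
Since P[∪ A_i] ≤ 1/17 < 1, the complement has P[∩ A_i^c] ≥ 1 − 1/17 = 16/17 > 0, so some outcome avoids every A_i.

39·p = 1/17 ≈ 0.0588235; existence CERTIFIED by the union bound.


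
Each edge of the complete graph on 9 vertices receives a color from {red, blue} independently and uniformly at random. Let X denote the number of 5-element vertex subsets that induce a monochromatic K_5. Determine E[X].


Let X = Σ_S X_S over the C(9, 5) = 126 subsets S of size 5, where X_S = 1 if the K_5 on S is monochromatic.
For a fixed S, the K_5 on S has C(5, 2) = 10 edges. P[all 10 edges red] = (1/2)^10, and likewise for blue, so P[monochromatic] = 2·(1/2)^10 = 2^{1 − 10} = 1/512.
Summing: E[X] = C(9, 5) · 2^{1 − 10} = 126 · 1/512 = 63/256.
Numerically: E[X] ≈ 0.246.

E[X] = C(9,5)·2^(1−C(5,2)) = 63/256 ≈ 0.246.


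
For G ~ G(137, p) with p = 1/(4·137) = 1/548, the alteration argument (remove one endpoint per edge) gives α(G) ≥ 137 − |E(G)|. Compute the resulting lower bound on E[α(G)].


E[|E(G)|] = C(137, 2)·p = 9316 · (1/548) = 17.
E[α(G)] ≥ n − E[|E(G)|] = 137 − 17 = 120.
Numerically: ≈ 120.000000.
(This is only a lower bound; the true E[α(G)] may be larger.)

E[α(G)] ≥ 120 ≈ 120.000000.


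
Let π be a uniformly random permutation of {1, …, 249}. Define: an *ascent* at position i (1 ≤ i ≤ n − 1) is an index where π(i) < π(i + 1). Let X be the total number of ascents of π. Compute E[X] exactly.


Write X = Σ X_I over i = 1, …, 248, with X_I the indicator of one ascent.
There are 248 indicators.
For each fixed i, the pair (π(i), π(i+1)) is a uniformly random ordered pair of distinct values from {1, …, 249}; by symmetry P[π(i) < π(i+1)] = 1/2.
By linearity: E[X] = 248 · (1/2) = (249 − 1) · (1/2) = 124 ≈ 124.000.

E[X] = 124 = 124.000.


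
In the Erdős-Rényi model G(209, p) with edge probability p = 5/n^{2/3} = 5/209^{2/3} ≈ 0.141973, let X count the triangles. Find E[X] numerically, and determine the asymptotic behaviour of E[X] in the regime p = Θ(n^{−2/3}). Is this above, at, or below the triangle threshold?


Number of potential triangles: C(209, 3) = 1499784.
Each occurs with probability p³ ≈ (0.141973)³ ≈ 2.86165610e-03.
By linearity: E[X] = C(209, 3)·p³ ≈ 1499784 · 2.86165610e-03 ≈ 4291.866029.
Since α = 2/3 < 1, p = c/n^{2/3} ≫ 1/n is above the triangle threshold p ~ 1/n. Asymptotically E[X] ~ (c³/6)·n^{3(1−α)} = (5³/6)·n^{1} → ∞; triangles are abundant w.h.p.

E[X] ≈ 4291.866029; in regime p = Θ(1/n^{2/3}) E[X] diverges (above the triangle threshold p ~ 1/n).


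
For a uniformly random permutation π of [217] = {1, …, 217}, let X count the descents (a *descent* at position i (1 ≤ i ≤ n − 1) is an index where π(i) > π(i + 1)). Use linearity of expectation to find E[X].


Write X = Σ X_I over i = 1, …, 216, with X_I the indicator of one descent.
There are 216 indicators.
For each fixed i, the pair (π(i), π(i+1)) is a uniformly random ordered pair of distinct values from {1, …, 217}; by symmetry P[π(i) > π(i+1)] = 1/2.
By linearity: E[X] = 216 · (1/2) = (217 − 1) · (1/2) = 108 ≈ 108.000.

E[X] = 108 = 108.000.


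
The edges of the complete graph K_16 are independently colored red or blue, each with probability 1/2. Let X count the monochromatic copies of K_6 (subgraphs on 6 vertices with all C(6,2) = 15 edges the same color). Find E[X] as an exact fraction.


Let X = Σ_S X_S over the C(16, 6) = 8008 subsets S of size 6, where X_S = 1 if the K_6 on S is monochromatic.
For a fixed S, the K_6 on S has C(6, 2) = 15 edges. P[all 15 edges red] = (1/2)^15, and likewise for blue, so P[monochromatic] = 2·(1/2)^15 = 2^{1 − 15} = 1/16384.
By linearity of expectation: E[X] = C(16, 6) · 2^{1 − 15} = 8008 · 1/16384 = 1001/2048.
Numerically: E[X] ≈ 0.48877.

E[X] = C(16,6)·2^(1−C(6,2)) = 1001/2048 ≈ 0.48877.


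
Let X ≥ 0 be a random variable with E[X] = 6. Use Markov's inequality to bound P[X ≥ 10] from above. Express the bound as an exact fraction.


μ = E[X] = 6, a = 10.
Markov: P[X ≥ 10] ≤ μ/a = (6)/10 = 3/5.
Numerically: ≈ 0.6000.
(Since a = 10 > μ = 6.0000, the bound 3/5 is < 1 and informative.)

P[X ≥ 10] ≤ 3/5 ≈ 0.6000.


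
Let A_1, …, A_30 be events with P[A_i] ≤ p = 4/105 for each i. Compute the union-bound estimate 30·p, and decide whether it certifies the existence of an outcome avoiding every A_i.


Union bound: P[∪_{i=1}^{30} A_i] ≤ Σ_i P[A_i] ≤ 30·p = 30·(4/105) = 8/7.
Numerically: 8/7 ≈ 1.1428571.
Is 8/7 < 1? NO.
Since the bound 8/7 is ≥ 1, the union bound is uninformative here; it does NOT by itself certify existence.

30·p = 8/7 ≈ 1.1428571; existence NOT certified by the union bound.


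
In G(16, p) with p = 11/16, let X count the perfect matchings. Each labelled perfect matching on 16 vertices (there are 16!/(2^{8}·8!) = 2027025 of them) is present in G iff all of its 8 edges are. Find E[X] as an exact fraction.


K_16 has 16!/(2^{8}·8!) = 2027025 labelled perfect matchings.
For each such perfect matching H, let X_H = 1 if all 8 edges of H are present in G. Then P[X_H = 1] = p^{8} = (11/16)^{8} = 214358881/4294967296.
By linearity of expectation: E[X] = Σ_H E[X_H] = 2027025 · p^{8} = 2027025 · 214358881/4294967296 = 434510810759025/4294967296.
Numerically: E[X] ≈ 1.012e+05.

E[X] = 2027025 · (11/16)^{8} = 434510810759025/4294967296 ≈ 1.012e+05.


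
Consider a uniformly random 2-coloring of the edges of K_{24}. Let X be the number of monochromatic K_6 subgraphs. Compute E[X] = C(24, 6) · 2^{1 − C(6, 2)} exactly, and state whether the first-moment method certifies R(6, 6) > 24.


E[X] = C(24, 6) · 2^{1 − 15} = 134596 · 2^{−14} = 134596/16384.
As a reduced fraction: E[X] = 33649/4096 ≈ 8.21509.
Is E[X] < 1? NO.
Since E[X] ≥ 1, the first-moment bound is inconclusive at n = 24; it does NOT by itself certify R(6, 6) > 24.

E[X] = 33649/4096 ≈ 8.21509; E[X] ≥ 1; first-moment method inconclusive here.


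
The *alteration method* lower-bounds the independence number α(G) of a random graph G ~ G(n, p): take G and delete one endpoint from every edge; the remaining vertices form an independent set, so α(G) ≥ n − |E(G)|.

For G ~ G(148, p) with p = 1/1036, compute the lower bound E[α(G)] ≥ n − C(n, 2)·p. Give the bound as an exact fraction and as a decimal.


E[|E(G)|] = C(148, 2)·p = 10878 · (1/1036) = 21/2.
E[α(G)] ≥ n − E[|E(G)|] = 148 − 21/2 = 275/2.
Numerically: ≈ 137.50000.
(This is only a lower bound; the true E[α(G)] may be larger.)

E[α(G)] ≥ 275/2 ≈ 137.50000.


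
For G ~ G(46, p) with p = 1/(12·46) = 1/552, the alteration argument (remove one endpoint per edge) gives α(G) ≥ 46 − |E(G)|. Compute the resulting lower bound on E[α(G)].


E[|E(G)|] = C(46, 2)·p = 1035 · (1/552) = 15/8.
E[α(G)] ≥ n − E[|E(G)|] = 46 − 15/8 = 353/8.
Numerically: ≈ 44.12500.
(This is only a lower bound; the true E[α(G)] may be larger.)

E[α(G)] ≥ 353/8 ≈ 44.12500.


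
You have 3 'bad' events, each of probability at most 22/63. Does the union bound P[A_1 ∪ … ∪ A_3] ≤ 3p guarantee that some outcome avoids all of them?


Union bound: P[∪_{i=1}^{3} A_i] ≤ Σ_i P[A_i] ≤ 3·p = 3·(22/63) = 22/21.
Numerically: 22/21 ≈ 1.04762.
Is 22/21 < 1? NO.
Since the bound 22/21 is ≥ 1, the union bound is uninformative here; it does NOT by itself certify existence.

3·p = 22/21 ≈ 1.04762; existence NOT certified by the union bound.


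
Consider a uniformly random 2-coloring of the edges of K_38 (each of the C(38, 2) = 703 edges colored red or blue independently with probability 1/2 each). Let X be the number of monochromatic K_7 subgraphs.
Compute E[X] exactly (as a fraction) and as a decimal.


Let X = Σ_S X_S over the C(38, 7) = 12620256 subsets S of size 7, where X_S = 1 if the K_7 on S is monochromatic.
For a fixed S, the K_7 on S has C(7, 2) = 21 edges. P[all 21 edges red] = (1/2)^21, and likewise for blue, so P[monochromatic] = 2·(1/2)^21 = 2^{1 − 21} = 1/1048576.
By linearity: E[X] = C(38, 7) · 2^{1 − 21} = 12620256 · 1/1048576 = 394383/32768.
Numerically: E[X] ≈ 12.03561.

E[X] = C(38,7)·2^(1−C(7,2)) = 394383/32768 ≈ 12.03561.


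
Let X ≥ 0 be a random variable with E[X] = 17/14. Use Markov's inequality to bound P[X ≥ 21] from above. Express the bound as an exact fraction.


μ = E[X] = 17/14, a = 21.
Markov: P[X ≥ 21] ≤ μ/a = (17/14)/21 = 17/294.
Numerically: ≈ 0.05782.
(Since a = 21 > μ = 1.21429, the bound 17/294 is < 1 and informative.)

P[X ≥ 21] ≤ 17/294 ≈ 0.05782.


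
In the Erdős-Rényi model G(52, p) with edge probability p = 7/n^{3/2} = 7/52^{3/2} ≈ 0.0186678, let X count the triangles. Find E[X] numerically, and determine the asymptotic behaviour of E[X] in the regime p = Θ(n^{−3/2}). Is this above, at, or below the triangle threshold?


Number of potential triangles: C(52, 3) = 22100.
Each occurs with probability p³ ≈ (0.0186678)³ ≈ 6.50547592e-06.
By linearity: E[X] = C(52, 3)·p³ ≈ 22100 · 6.50547592e-06 ≈ 0.143771.
Since α = 3/2 > 1, p = c/n^{3/2} = o(1/n) is below the triangle threshold p ~ 1/n. Asymptotically E[X] ~ (c³/6)·n^{3(1−α)} = (7³/6)·n^{-1.5} → 0, so by Markov's inequality G has no triangles w.h.p.

E[X] ≈ 0.143771; in regime p = Θ(1/n^{3/2}) E[X] tends to 0 (below the triangle threshold p ~ 1/n).


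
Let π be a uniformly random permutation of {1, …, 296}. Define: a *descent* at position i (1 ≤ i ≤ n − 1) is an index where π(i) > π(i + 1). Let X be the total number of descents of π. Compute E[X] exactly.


Write X = Σ X_I over i = 1, …, 295, with X_I the indicator of one descent.
There are 295 indicators.
For each fixed i, the pair (π(i), π(i+1)) is a uniformly random ordered pair of distinct values from {1, …, 296}; by symmetry P[π(i) > π(i+1)] = 1/2.
By linearity: E[X] = 295 · (1/2) = (296 − 1) · (1/2) = 295/2 ≈ 147.50000.

E[X] = 295/2 = 147.50000.


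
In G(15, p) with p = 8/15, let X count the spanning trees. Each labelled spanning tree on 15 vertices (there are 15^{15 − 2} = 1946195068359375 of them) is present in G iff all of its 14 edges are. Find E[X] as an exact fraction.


K_15 has 15^{15 − 2} = 1946195068359375 labelled spanning trees.
For each such spanning tree H, let X_H = 1 if all 14 edges of H are present in G. Then P[X_H = 1] = p^{14} = (8/15)^{14} = 4398046511104/29192926025390625.
Summing the indicators: E[X] = Σ_H E[X_H] = 1946195068359375 · p^{14} = 1946195068359375 · 4398046511104/29192926025390625 = 4398046511104/15.
Numerically: E[X] ≈ 2.932e+11.

E[X] = 1946195068359375 · (8/15)^{14} = 4398046511104/15 ≈ 2.932e+11.


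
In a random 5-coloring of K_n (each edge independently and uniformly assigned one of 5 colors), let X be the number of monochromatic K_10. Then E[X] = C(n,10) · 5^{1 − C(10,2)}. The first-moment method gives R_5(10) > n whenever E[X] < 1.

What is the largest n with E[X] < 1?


We need C(n, 10) · 5^{1 − 45} < 1, i.e. C(n, 10) < 5^{45 − 1} = 5684341886080801486968994140625.
Check values of n near the boundary:
  n = 5391: C(5391, 10) = 5666344714787188828795213697883; 5666344714787188828795213697883 < 5684341886080801486968994140625? YES
  n = 5392: C(5392, 10) = 5676873040158402483252283957448; 5676873040158402483252283957448 < 5684341886080801486968994140625? YES
  n = 5393: C(5393, 10) = 5687418968154238267170642278008; 5687418968154238267170642278008 < 5684341886080801486968994140625? NO
  n = 5394: C(5394, 10) = 5697982524930156243149785372878; 5697982524930156243149785372878 < 5684341886080801486968994140625? NO
The largest n with C(n, 10) < 5684341886080801486968994140625 is n = 5392 (where E[X] = 5676873040158402483252283957448/5684341886080801486968994140625 ≈ 0.999). Hence R_5(10) > 5392, i.e. R_5(10) ≥ 5393.

Largest n = 5392; hence R_5(10) > 5392.


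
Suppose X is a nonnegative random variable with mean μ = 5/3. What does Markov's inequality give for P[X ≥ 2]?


μ = E[X] = 5/3, a = 2.
Markov: P[X ≥ 2] ≤ μ/a = (5/3)/2 = 5/6.
Numerically: ≈ 0.833.
(Since a = 2 > μ = 1.667, the bound 5/6 is < 1 and informative.)

P[X ≥ 2] ≤ 5/6 ≈ 0.833.


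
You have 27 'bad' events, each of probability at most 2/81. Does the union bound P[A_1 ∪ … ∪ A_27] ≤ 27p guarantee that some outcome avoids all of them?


Union bound: P[∪_{i=1}^{27} A_i] ≤ Σ_i P[A_i] ≤ 27·p = 27·(2/81) = 2/3.
Numerically: 2/3 ≈ 0.6666667.
Is 2/3 < 1? YES.
Since P[∪ A_i] ≤ 2/3 < 1, the complement has P[∩ A_i^c] ≥ 1 − 2/3 = 1/3 > 0, so some outcome avoids every A_i.

27·p = 2/3 ≈ 0.6666667; existence CERTIFIED by the union bound.


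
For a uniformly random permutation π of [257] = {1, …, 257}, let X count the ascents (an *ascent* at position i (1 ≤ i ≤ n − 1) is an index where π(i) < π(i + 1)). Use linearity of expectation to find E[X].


Write X = Σ X_I over i = 1, …, 256, with X_I the indicator of one ascent.
There are 256 indicators.
For each fixed i, the pair (π(i), π(i+1)) is a uniformly random ordered pair of distinct values from {1, …, 257}; by symmetry P[π(i) < π(i+1)] = 1/2.
By linearity: E[X] = 256 · (1/2) = (257 − 1) · (1/2) = 128 ≈ 128.0000.

E[X] = 128 = 128.0000.


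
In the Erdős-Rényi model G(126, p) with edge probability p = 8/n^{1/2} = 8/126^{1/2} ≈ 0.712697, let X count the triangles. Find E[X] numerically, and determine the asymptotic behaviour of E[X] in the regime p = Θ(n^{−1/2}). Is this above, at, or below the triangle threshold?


Number of potential triangles: C(126, 3) = 325500.
Each occurs with probability p³ ≈ (0.712697)³ ≈ 3.62004645e-01.
By linearity: E[X] = C(126, 3)·p³ ≈ 325500 · 3.62004645e-01 ≈ 117832.511990.
Since α = 1/2 < 1, p = c/n^{1/2} ≫ 1/n is above the triangle threshold p ~ 1/n. Asymptotically E[X] ~ (c³/6)·n^{3(1−α)} = (8³/6)·n^{1.5} → ∞; triangles are abundant w.h.p.

E[X] ≈ 117832.511990; in regime p = Θ(1/n^{1/2}) E[X] diverges (above the triangle threshold p ~ 1/n).


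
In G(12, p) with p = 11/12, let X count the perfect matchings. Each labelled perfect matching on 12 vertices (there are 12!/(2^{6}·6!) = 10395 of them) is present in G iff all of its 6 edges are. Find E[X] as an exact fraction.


K_12 has 12!/(2^{6}·6!) = 10395 labelled perfect matchings.
For each such perfect matching H, let X_H = 1 if all 6 edges of H are present in G. Then P[X_H = 1] = p^{6} = (11/12)^{6} = 1771561/2985984.
By linearity of expectation: E[X] = Σ_H E[X_H] = 10395 · p^{6} = 10395 · 1771561/2985984 = 682050985/110592.
Numerically: E[X] ≈ 6167.3.

E[X] = 10395 · (11/12)^{6} = 682050985/110592 ≈ 6167.3.


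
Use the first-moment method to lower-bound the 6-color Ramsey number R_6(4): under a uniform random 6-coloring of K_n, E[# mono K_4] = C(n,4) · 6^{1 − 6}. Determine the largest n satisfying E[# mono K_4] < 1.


We need C(n, 4) · 6^{1 − 6} < 1, i.e. C(n, 4) < 6^{6 − 1} = 7776.
Check values of n near the boundary:
  n = 19: C(19, 4) = 3876; 3876 < 7776? YES
  n = 20: C(20, 4) = 4845; 4845 < 7776? YES
  n = 21: C(21, 4) = 5985; 5985 < 7776? YES
  n = 22: C(22, 4) = 7315; 7315 < 7776? YES
  n = 23: C(23, 4) = 8855; 8855 < 7776? NO
  n = 24: C(24, 4) = 10626; 10626 < 7776? NO
The largest n with C(n, 4) < 7776 is n = 22 (where E[X] = 7315/7776 ≈ 0.9407). Hence R_6(4) > 22, i.e. R_6(4) ≥ 23.

Largest n = 22; hence R_6(4) > 22.


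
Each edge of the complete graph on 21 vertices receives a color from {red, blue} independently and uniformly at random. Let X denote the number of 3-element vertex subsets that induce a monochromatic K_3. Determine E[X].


Let X = Σ_S X_S over the C(21, 3) = 1330 subsets S of size 3, where X_S = 1 if the K_3 on S is monochromatic.
For a fixed S, the K_3 on S has C(3, 2) = 3 edges. P[all 3 edges red] = (1/2)^3, and likewise for blue, so P[monochromatic] = 2·(1/2)^3 = 2^{1 − 3} = 1/4.
Summing: E[X] = C(21, 3) · 2^{1 − 3} = 1330 · 1/4 = 665/2.
Numerically: E[X] ≈ 332.5000.

E[X] = C(21,3)·2^(1−C(3,2)) = 665/2 ≈ 332.5000.


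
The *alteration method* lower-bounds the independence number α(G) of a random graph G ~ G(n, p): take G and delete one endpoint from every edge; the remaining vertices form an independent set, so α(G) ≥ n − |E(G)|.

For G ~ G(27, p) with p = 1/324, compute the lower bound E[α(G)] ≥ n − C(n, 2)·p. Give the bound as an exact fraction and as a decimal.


E[|E(G)|] = C(27, 2)·p = 351 · (1/324) = 13/12.
E[α(G)] ≥ n − E[|E(G)|] = 27 − 13/12 = 311/12.
Numerically: ≈ 25.91667.
(This is only a lower bound; the true E[α(G)] may be larger.)

E[α(G)] ≥ 311/12 ≈ 25.91667.


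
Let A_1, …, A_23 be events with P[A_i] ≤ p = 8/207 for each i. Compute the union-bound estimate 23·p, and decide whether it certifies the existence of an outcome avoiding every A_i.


Union bound: P[∪_{i=1}^{23} A_i] ≤ Σ_i P[A_i] ≤ 23·p = 23·(8/207) = 8/9.
Numerically: 8/9 ≈ 0.888889.
Is 8/9 < 1? YES.
Since P[∪ A_i] ≤ 8/9 < 1, the complement has P[∩ A_i^c] ≥ 1 − 8/9 = 1/9 > 0, so some outcome avoids every A_i.

23·p = 8/9 ≈ 0.888889; existence CERTIFIED by the union bound.


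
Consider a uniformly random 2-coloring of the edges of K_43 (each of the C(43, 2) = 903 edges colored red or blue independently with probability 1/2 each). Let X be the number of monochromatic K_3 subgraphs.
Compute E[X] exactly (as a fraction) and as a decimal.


Let X = Σ_S X_S over the C(43, 3) = 12341 subsets S of size 3, where X_S = 1 if the K_3 on S is monochromatic.
For a fixed S, the K_3 on S has C(3, 2) = 3 edges. P[all 3 edges red] = (1/2)^3, and likewise for blue, so P[monochromatic] = 2·(1/2)^3 = 2^{1 − 3} = 1/4.
By linearity of expectation: E[X] = C(43, 3) · 2^{1 − 3} = 12341 · 1/4 = 12341/4.
Numerically: E[X] ≈ 3085.250.

E[X] = C(43,3)·2^(1−C(3,2)) = 12341/4 ≈ 3085.250.


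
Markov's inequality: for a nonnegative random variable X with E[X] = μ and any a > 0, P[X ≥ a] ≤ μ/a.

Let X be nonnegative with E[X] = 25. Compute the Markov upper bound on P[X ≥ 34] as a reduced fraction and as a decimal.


μ = E[X] = 25, a = 34.
Markov: P[X ≥ 34] ≤ μ/a = (25)/34 = 25/34.
Numerically: ≈ 0.735.
(Since a = 34 > μ = 25.000, the bound 25/34 is < 1 and informative.)

P[X ≥ 34] ≤ 25/34 ≈ 0.735.


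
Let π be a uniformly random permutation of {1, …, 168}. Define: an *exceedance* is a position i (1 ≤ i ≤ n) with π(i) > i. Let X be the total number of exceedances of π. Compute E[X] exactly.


Write X = Σ_{i=1}^{168} X_i, where X_i = 1_{π(i) > i}.
For each fixed i, π(i) is uniform over {1, …, 168} (marginal of a uniform permutation), so P[π(i) > i] = (n − i)/n. Summing: Σ_{i=1}^{168} (n − i)/n = (0 + 1 + … + 167)/168 = 168(168 − 1)/(2·168) = (168 − 1)/2.
Hence E[X] = Σ_{i=1}^{168} (168 − i)/168 = 167/2 ≈ 83.500.

E[X] = 167/2 = 83.500.


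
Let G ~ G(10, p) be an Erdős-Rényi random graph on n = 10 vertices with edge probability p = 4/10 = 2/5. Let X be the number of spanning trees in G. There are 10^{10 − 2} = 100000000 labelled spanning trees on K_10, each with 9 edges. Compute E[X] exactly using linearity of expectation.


K_10 has 10^{10 − 2} = 100000000 labelled spanning trees.
For each such spanning tree H, let X_H = 1 if all 9 edges of H are present in G. Then P[X_H = 1] = p^{9} = (2/5)^{9} = 512/1953125.
By linearity of expectation: E[X] = Σ_H E[X_H] = 100000000 · p^{9} = 100000000 · 512/1953125 = 131072/5.
Numerically: E[X] ≈ 26214.

E[X] = 100000000 · (2/5)^{9} = 131072/5 ≈ 26214.


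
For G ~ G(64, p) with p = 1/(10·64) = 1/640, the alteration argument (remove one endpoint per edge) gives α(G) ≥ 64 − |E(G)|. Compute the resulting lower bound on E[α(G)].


E[|E(G)|] = C(64, 2)·p = 2016 · (1/640) = 63/20.
E[α(G)] ≥ n − E[|E(G)|] = 64 − 63/20 = 1217/20.
Numerically: ≈ 60.850000.
(This is only a lower bound; the true E[α(G)] may be larger.)

E[α(G)] ≥ 1217/20 ≈ 60.850000.


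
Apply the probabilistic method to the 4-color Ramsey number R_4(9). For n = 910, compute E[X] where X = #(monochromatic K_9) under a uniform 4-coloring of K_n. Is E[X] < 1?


E[X] = C(910, 9) · 4^{1 − 36} = 1133378248346922788210 · 4^{−35} = 1133378248346922788210/1180591620717411303424.
As a reduced fraction: E[X] = 566689124173461394105/590295810358705651712 ≈ 0.9600087.
Is E[X] < 1? YES.
Since E[X] < 1, there exists a 4-coloring of K_{910} with no monochromatic K_9; hence R_4(9) > 910.

E[X] = 566689124173461394105/590295810358705651712 ≈ 0.9600087; E[X] < 1, so R_4(9) > 910.


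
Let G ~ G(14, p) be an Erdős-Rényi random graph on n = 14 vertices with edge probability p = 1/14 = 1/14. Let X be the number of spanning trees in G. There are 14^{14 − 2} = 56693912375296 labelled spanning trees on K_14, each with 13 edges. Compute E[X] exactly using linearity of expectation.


K_14 has 14^{14 − 2} = 56693912375296 labelled spanning trees.
For each such spanning tree H, let X_H = 1 if all 13 edges of H are present in G. Then P[X_H = 1] = p^{13} = (1/14)^{13} = 1/793714773254144.
By linearity: E[X] = Σ_H E[X_H] = 56693912375296 · p^{13} = 56693912375296 · 1/793714773254144 = 1/14.
Numerically: E[X] ≈ 0.071429.

E[X] = 56693912375296 · (1/14)^{13} = 1/14 ≈ 0.071429.
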